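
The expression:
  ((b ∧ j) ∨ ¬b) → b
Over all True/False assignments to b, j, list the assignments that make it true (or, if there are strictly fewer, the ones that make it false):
is true only for:
  b=True, j=False;
  b=True, j=True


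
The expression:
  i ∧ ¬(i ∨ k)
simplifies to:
False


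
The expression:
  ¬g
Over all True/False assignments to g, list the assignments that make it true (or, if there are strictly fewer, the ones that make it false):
is true only for:
  g=False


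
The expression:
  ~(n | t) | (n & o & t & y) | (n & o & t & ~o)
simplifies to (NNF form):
(~n & ~t) | (n & o & t & y)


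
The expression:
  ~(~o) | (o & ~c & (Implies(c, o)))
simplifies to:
o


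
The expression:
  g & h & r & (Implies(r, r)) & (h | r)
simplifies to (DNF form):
g & h & r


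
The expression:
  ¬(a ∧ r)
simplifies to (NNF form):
¬a ∨ ¬r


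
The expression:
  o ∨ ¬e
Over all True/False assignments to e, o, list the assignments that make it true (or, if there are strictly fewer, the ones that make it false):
is false only for:
  e=True, o=False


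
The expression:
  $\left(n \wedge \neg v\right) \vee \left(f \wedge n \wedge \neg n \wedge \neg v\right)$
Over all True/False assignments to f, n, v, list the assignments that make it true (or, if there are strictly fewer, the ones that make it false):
is true only for:
  f=False, n=True, v=False;
  f=True, n=True, v=False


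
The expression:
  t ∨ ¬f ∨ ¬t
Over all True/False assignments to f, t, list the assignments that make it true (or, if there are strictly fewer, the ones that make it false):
is always true.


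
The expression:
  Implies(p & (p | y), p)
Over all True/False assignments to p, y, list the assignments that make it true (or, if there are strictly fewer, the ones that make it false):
is always true.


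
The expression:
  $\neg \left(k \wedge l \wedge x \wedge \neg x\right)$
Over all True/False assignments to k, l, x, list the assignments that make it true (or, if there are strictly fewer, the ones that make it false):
is always true.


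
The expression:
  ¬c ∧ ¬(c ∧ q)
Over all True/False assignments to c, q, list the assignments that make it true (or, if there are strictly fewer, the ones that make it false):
is true only for:
  c=False, q=False;
  c=False, q=True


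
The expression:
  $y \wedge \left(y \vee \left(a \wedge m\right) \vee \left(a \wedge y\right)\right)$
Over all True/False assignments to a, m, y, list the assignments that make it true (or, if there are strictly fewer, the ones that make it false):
is true only for:
  a=False, m=False, y=True;
  a=False, m=True, y=True;
  a=True, m=False, y=True;
  a=True, m=True, y=True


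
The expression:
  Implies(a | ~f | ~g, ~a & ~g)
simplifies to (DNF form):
(f & ~a) | (~a & ~g)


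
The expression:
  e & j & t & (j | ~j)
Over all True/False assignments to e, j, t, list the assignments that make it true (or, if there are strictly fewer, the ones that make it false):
is true only for:
  e=True, j=True, t=True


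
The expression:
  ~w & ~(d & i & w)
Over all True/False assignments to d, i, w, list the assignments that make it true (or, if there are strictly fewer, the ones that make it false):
is true only for:
  d=False, i=False, w=False;
  d=False, i=True, w=False;
  d=True, i=False, w=False;
  d=True, i=True, w=False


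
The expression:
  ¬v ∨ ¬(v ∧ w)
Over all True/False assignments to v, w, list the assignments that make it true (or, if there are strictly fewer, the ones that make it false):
is false only for:
  v=True, w=True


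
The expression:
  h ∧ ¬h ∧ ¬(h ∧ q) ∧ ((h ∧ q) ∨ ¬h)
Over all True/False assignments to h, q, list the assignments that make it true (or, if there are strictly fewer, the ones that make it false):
is never true.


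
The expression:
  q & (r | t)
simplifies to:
q & (r | t)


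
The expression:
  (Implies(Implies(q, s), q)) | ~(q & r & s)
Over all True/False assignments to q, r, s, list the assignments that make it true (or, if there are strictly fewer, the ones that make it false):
is always true.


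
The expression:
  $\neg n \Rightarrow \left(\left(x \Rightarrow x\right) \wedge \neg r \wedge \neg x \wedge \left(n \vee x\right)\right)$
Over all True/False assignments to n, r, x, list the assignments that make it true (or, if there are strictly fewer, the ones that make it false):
is true only for:
  n=True, r=False, x=False;
  n=True, r=False, x=True;
  n=True, r=True, x=False;
  n=True, r=True, x=True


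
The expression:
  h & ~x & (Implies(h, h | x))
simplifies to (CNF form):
h & ~x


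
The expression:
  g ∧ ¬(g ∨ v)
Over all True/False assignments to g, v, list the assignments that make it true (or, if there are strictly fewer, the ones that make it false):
is never true.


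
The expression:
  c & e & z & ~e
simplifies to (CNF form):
False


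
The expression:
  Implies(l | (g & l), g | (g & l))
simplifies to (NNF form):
g | ~l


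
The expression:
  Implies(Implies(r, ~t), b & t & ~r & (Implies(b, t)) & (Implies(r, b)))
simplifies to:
t & (b | r)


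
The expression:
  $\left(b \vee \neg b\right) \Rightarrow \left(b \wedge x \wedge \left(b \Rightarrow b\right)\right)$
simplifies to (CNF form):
$b \wedge x$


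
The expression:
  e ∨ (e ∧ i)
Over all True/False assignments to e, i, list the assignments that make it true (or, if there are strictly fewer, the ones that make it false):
is true only for:
  e=True, i=False;
  e=True, i=True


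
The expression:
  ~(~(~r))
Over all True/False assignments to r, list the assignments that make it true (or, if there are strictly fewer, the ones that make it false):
is true only for:
  r=False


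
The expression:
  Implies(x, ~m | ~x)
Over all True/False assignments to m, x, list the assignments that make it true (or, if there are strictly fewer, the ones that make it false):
is false only for:
  m=True, x=True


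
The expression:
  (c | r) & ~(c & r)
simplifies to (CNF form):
(c | r) & (~c | ~r)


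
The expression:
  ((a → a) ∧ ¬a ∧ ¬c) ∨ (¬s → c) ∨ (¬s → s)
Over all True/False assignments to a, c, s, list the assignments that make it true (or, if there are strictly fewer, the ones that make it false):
is false only for:
  a=True, c=False, s=False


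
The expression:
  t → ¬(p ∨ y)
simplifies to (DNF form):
(¬p ∧ ¬y) ∨ ¬t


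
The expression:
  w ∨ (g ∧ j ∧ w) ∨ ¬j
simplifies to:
w ∨ ¬j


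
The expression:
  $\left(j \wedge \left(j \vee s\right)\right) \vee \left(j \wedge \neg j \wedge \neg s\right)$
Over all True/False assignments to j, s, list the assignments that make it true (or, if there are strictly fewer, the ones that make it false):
is true only for:
  j=True, s=False;
  j=True, s=True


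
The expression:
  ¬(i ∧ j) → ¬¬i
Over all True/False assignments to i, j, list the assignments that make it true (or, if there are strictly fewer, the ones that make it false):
is true only for:
  i=True, j=False;
  i=True, j=True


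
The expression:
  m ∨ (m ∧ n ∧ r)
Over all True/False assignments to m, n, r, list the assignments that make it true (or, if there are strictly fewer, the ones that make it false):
is true only for:
  m=True, n=False, r=False;
  m=True, n=False, r=True;
  m=True, n=True, r=False;
  m=True, n=True, r=True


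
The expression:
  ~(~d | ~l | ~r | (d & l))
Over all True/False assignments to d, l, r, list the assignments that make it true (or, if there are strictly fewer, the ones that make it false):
is never true.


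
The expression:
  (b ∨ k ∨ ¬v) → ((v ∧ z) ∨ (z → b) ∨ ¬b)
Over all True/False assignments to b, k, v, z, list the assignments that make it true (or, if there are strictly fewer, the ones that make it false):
is always true.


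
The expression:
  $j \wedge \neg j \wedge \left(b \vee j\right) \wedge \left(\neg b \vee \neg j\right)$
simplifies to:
$\text{False}$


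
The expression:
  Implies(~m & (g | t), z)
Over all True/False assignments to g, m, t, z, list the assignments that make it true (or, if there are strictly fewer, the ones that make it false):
is false only for:
  g=False, m=False, t=True, z=False;
  g=True, m=False, t=False, z=False;
  g=True, m=False, t=True, z=False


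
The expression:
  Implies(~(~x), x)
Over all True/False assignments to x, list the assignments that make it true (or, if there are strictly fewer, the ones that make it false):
is always true.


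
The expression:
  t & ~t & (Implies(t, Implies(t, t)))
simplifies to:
False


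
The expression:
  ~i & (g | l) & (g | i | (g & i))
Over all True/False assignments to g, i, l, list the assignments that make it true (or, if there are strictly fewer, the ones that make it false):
is true only for:
  g=True, i=False, l=False;
  g=True, i=False, l=True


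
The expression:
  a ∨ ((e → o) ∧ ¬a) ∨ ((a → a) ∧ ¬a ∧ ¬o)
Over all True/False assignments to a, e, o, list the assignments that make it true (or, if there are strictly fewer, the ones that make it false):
is always true.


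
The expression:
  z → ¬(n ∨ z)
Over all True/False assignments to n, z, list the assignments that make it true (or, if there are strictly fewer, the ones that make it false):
is true only for:
  n=False, z=False;
  n=True, z=False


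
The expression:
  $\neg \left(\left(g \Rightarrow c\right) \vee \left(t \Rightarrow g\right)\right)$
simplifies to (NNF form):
$\text{False}$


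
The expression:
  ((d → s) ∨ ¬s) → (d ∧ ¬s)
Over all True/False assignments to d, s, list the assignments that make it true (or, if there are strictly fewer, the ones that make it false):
is true only for:
  d=True, s=False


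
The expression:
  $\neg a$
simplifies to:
$\neg a$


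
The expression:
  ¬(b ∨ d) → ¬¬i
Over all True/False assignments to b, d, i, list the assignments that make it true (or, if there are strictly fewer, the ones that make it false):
is false only for:
  b=False, d=False, i=False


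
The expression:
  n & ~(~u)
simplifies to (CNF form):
n & u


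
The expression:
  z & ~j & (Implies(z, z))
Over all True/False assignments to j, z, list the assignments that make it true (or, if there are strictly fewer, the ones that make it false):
is true only for:
  j=False, z=True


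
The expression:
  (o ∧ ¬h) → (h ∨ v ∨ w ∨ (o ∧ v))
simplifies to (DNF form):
h ∨ v ∨ w ∨ ¬o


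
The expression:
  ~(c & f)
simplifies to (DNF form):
~c | ~f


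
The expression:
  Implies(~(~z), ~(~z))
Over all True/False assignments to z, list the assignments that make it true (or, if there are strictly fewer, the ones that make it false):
is always true.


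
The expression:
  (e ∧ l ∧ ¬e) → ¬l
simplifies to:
True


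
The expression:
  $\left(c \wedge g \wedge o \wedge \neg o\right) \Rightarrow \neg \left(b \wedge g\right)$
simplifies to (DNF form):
$\text{True}$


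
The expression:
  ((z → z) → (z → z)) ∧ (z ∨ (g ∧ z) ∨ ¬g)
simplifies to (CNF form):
z ∨ ¬g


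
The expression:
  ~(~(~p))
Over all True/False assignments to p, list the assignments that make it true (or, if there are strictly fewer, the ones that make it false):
is true only for:
  p=False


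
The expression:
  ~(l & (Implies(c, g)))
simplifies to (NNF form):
~l | (c & ~g)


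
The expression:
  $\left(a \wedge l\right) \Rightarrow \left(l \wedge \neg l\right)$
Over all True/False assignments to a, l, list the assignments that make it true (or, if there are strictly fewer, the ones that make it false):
is false only for:
  a=True, l=True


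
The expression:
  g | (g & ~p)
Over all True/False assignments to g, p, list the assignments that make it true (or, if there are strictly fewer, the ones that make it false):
is true only for:
  g=True, p=False;
  g=True, p=True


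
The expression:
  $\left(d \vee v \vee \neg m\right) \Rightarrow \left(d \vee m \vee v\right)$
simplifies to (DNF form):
$d \vee m \vee v$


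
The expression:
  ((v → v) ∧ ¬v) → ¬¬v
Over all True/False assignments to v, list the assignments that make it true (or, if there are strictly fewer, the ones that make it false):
is true only for:
  v=True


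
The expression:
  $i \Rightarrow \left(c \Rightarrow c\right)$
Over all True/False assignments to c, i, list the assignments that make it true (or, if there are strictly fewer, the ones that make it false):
is always true.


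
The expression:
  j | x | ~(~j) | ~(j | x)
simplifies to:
True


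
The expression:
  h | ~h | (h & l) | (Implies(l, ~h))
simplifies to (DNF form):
True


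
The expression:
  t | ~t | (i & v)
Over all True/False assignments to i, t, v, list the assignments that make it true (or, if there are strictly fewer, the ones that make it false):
is always true.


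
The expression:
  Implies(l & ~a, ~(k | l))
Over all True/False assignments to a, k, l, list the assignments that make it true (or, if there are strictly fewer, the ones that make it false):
is false only for:
  a=False, k=False, l=True;
  a=False, k=True, l=True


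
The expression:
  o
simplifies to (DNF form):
o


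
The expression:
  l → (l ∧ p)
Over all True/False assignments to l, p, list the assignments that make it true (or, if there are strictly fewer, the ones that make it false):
is false only for:
  l=True, p=False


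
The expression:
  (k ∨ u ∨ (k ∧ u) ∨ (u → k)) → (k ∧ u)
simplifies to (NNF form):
k ∧ u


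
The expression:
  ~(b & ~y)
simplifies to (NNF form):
y | ~b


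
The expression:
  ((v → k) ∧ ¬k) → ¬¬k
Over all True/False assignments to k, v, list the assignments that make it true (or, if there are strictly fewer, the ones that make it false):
is false only for:
  k=False, v=False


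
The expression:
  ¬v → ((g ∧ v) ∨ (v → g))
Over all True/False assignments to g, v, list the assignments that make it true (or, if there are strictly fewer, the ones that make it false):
is always true.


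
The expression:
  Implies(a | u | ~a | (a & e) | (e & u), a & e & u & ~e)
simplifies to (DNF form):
False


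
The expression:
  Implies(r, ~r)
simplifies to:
~r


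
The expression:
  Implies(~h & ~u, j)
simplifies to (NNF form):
h | j | u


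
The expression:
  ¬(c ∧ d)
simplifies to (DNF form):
¬c ∨ ¬d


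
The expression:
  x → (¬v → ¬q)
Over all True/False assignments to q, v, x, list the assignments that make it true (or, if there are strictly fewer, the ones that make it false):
is false only for:
  q=True, v=False, x=True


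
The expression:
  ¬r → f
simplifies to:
f ∨ r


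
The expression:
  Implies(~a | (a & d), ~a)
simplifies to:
~a | ~d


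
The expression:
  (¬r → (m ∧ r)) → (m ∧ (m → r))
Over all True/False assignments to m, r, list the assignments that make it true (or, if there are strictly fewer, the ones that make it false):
is false only for:
  m=False, r=True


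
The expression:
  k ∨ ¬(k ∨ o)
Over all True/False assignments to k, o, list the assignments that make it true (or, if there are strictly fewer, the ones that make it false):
is false only for:
  k=False, o=True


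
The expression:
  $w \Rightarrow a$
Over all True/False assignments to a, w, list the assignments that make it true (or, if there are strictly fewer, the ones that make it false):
is false only for:
  a=False, w=True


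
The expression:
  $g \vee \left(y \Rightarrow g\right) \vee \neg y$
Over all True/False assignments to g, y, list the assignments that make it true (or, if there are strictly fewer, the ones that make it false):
is false only for:
  g=False, y=True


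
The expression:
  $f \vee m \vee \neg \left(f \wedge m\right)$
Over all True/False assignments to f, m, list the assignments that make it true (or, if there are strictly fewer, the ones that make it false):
is always true.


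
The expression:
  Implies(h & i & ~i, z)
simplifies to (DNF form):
True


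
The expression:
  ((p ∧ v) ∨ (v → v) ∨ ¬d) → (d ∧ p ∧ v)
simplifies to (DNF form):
d ∧ p ∧ v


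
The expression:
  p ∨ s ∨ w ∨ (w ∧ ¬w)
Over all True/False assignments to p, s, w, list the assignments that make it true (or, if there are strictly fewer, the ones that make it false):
is false only for:
  p=False, s=False, w=False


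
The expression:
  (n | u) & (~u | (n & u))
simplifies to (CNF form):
n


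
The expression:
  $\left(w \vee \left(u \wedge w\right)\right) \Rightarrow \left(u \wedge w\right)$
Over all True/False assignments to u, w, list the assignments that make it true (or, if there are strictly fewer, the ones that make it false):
is false only for:
  u=False, w=True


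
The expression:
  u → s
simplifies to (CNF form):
s ∨ ¬u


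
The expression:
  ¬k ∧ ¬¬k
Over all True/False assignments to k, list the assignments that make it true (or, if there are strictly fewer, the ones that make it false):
is never true.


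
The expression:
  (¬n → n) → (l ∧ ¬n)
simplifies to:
¬n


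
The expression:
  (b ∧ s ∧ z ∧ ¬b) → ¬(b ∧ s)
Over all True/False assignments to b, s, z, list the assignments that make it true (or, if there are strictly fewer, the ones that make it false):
is always true.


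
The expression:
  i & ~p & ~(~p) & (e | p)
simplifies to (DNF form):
False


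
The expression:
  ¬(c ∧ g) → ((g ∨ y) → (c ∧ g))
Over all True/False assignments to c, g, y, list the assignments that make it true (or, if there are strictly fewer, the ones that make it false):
is true only for:
  c=False, g=False, y=False;
  c=True, g=False, y=False;
  c=True, g=True, y=False;
  c=True, g=True, y=True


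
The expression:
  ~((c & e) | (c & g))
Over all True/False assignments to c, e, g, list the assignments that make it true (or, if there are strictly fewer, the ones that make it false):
is false only for:
  c=True, e=False, g=True;
  c=True, e=True, g=False;
  c=True, e=True, g=True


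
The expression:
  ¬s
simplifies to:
¬s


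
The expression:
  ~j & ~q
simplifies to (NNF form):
~j & ~q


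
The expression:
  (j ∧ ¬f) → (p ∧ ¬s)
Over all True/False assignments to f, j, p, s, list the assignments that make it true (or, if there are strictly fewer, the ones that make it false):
is false only for:
  f=False, j=True, p=False, s=False;
  f=False, j=True, p=False, s=True;
  f=False, j=True, p=True, s=True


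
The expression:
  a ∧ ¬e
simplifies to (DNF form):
a ∧ ¬e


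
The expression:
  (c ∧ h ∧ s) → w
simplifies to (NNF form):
w ∨ ¬c ∨ ¬h ∨ ¬s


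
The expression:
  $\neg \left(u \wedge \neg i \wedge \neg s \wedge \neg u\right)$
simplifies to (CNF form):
$\text{True}$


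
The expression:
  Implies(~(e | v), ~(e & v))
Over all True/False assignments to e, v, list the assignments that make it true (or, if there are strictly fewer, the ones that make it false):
is always true.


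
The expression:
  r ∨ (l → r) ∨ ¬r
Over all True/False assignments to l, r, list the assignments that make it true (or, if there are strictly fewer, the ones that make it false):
is always true.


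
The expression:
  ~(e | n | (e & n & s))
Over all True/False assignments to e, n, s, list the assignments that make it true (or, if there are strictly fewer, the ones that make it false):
is true only for:
  e=False, n=False, s=False;
  e=False, n=False, s=True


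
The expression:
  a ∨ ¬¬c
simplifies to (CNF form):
a ∨ c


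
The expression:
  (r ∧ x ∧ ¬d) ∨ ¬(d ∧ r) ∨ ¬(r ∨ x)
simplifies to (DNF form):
¬d ∨ ¬r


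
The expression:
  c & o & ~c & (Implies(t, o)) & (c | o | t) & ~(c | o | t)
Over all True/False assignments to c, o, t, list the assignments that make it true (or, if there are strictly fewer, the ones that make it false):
is never true.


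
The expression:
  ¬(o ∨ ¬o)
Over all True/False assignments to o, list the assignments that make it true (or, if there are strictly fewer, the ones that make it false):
is never true.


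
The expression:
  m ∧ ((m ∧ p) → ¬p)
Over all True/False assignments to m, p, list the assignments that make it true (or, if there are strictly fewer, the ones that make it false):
is true only for:
  m=True, p=False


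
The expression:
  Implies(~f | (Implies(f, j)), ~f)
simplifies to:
~f | ~j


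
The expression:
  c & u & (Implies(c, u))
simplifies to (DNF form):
c & u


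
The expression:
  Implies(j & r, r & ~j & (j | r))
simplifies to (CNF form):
~j | ~r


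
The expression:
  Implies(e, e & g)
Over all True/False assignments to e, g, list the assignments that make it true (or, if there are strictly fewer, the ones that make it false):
is false only for:
  e=True, g=False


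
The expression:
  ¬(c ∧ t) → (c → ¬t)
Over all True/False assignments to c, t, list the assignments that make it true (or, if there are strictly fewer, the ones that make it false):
is always true.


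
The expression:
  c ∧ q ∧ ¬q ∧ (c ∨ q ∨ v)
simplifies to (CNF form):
False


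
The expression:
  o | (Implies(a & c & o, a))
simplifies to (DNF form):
True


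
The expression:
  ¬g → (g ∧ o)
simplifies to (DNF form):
g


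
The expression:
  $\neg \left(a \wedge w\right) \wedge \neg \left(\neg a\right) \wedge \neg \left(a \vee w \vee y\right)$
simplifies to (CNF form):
$\text{False}$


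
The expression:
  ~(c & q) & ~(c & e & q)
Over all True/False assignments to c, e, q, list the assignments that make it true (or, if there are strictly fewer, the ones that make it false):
is false only for:
  c=True, e=False, q=True;
  c=True, e=True, q=True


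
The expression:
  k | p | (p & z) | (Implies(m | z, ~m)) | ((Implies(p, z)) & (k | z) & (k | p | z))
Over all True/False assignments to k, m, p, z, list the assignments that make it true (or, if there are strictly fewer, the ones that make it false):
is false only for:
  k=False, m=True, p=False, z=False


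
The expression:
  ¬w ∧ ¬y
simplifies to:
¬w ∧ ¬y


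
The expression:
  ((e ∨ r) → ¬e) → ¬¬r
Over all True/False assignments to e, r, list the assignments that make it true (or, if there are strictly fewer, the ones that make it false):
is false only for:
  e=False, r=False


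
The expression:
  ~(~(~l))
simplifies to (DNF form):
~l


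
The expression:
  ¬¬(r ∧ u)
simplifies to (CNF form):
r ∧ u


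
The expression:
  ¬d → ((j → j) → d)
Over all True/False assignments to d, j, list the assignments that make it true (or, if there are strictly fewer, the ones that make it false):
is true only for:
  d=True, j=False;
  d=True, j=True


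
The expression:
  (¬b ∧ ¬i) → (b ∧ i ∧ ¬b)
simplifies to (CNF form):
b ∨ i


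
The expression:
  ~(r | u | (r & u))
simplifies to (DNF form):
~r & ~u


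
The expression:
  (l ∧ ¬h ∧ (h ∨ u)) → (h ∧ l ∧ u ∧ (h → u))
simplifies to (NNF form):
h ∨ ¬l ∨ ¬u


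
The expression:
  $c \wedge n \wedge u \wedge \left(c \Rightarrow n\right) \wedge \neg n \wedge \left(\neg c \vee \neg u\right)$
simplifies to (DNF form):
$\text{False}$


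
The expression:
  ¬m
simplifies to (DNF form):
¬m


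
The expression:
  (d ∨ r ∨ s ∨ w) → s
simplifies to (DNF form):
s ∨ (¬d ∧ ¬r ∧ ¬w)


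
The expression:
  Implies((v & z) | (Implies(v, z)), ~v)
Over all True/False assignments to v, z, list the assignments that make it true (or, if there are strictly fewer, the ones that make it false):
is false only for:
  v=True, z=True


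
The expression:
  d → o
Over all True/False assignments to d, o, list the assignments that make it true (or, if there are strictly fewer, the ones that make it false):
is false only for:
  d=True, o=False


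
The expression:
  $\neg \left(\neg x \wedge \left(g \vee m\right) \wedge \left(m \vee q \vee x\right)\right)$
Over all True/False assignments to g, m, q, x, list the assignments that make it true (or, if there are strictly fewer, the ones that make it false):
is false only for:
  g=False, m=True, q=False, x=False;
  g=False, m=True, q=True, x=False;
  g=True, m=False, q=True, x=False;
  g=True, m=True, q=False, x=False;
  g=True, m=True, q=True, x=False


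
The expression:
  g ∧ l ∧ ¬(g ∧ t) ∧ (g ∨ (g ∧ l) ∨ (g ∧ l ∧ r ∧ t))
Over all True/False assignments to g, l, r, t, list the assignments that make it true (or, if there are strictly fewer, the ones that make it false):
is true only for:
  g=True, l=True, r=False, t=False;
  g=True, l=True, r=True, t=False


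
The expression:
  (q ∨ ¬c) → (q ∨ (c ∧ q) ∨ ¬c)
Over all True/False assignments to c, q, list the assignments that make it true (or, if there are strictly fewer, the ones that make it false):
is always true.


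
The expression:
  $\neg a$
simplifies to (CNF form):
$\neg a$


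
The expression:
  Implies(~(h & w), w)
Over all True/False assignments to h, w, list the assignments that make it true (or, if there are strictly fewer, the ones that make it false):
is true only for:
  h=False, w=True;
  h=True, w=True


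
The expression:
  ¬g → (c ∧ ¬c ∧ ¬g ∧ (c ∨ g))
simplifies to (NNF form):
g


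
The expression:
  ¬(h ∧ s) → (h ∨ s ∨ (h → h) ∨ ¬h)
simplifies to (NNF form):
True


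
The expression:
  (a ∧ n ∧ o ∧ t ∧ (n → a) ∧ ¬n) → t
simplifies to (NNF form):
True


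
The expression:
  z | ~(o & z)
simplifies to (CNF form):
True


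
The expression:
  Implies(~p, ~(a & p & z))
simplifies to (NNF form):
True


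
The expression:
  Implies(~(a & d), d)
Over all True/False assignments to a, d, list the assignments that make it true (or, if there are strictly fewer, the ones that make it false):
is true only for:
  a=False, d=True;
  a=True, d=True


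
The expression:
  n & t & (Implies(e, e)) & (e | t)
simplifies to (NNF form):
n & t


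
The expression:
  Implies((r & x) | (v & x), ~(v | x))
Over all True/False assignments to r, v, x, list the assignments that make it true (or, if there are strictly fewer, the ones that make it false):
is false only for:
  r=False, v=True, x=True;
  r=True, v=False, x=True;
  r=True, v=True, x=True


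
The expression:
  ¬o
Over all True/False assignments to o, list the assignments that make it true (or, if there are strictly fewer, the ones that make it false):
is true only for:
  o=False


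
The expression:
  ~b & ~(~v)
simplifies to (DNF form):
v & ~b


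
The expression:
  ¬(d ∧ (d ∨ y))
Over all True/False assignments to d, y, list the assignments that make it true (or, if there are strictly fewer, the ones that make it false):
is true only for:
  d=False, y=False;
  d=False, y=True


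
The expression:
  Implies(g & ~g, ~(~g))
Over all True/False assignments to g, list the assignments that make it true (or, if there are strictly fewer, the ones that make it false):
is always true.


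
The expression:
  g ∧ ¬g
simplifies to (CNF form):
False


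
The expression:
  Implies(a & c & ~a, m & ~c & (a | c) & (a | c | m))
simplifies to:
True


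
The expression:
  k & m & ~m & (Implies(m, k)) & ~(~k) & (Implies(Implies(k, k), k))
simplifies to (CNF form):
False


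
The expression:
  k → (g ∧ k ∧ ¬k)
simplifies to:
¬k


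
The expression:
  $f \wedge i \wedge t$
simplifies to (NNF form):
$f \wedge i \wedge t$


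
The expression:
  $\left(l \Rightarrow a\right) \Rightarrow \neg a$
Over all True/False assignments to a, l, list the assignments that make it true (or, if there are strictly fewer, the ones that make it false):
is true only for:
  a=False, l=False;
  a=False, l=True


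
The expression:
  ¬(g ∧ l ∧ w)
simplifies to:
¬g ∨ ¬l ∨ ¬w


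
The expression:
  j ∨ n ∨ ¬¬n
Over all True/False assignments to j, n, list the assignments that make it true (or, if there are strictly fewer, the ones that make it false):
is false only for:
  j=False, n=False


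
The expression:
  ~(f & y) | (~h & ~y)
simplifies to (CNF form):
~f | ~y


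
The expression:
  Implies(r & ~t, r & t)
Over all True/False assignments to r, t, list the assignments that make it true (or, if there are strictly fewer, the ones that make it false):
is false only for:
  r=True, t=False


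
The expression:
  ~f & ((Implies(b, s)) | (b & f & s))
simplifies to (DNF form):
(s & ~f) | (~b & ~f)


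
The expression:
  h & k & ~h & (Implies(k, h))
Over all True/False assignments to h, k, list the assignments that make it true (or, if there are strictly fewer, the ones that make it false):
is never true.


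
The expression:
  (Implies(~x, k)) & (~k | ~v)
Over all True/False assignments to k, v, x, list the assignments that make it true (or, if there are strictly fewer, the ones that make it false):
is true only for:
  k=False, v=False, x=True;
  k=False, v=True, x=True;
  k=True, v=False, x=False;
  k=True, v=False, x=True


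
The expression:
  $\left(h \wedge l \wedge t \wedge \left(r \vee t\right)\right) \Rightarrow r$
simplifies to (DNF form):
$r \vee \neg h \vee \neg l \vee \neg t$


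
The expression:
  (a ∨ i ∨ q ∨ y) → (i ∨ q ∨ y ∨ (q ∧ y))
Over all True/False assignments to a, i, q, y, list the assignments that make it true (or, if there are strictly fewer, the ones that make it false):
is false only for:
  a=True, i=False, q=False, y=False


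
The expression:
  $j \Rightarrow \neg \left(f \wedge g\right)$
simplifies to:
$\neg f \vee \neg g \vee \neg j$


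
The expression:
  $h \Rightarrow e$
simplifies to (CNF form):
$e \vee \neg h$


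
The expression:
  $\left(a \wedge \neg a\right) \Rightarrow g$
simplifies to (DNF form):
$\text{True}$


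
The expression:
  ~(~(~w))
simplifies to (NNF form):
~w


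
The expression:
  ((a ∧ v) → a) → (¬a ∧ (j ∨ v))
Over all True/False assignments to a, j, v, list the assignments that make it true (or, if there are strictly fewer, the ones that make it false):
is true only for:
  a=False, j=False, v=True;
  a=False, j=True, v=False;
  a=False, j=True, v=True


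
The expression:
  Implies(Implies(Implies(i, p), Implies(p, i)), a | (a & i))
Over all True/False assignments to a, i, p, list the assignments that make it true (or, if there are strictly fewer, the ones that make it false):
is false only for:
  a=False, i=False, p=False;
  a=False, i=True, p=False;
  a=False, i=True, p=True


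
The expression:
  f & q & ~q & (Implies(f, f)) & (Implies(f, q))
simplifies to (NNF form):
False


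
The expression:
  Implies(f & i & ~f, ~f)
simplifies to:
True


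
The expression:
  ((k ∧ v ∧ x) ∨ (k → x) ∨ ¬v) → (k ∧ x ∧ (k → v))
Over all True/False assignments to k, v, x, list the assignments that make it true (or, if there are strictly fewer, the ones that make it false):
is true only for:
  k=True, v=True, x=False;
  k=True, v=True, x=True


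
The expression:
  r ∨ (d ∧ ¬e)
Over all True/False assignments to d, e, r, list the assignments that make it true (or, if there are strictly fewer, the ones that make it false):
is false only for:
  d=False, e=False, r=False;
  d=False, e=True, r=False;
  d=True, e=True, r=False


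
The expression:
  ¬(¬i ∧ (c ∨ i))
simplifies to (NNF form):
i ∨ ¬c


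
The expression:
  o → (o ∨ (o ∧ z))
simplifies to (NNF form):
True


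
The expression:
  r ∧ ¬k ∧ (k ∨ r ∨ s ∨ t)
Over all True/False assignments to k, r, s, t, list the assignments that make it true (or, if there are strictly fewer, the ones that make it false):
is true only for:
  k=False, r=True, s=False, t=False;
  k=False, r=True, s=False, t=True;
  k=False, r=True, s=True, t=False;
  k=False, r=True, s=True, t=True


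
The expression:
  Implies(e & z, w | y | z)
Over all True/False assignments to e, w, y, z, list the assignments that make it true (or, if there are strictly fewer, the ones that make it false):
is always true.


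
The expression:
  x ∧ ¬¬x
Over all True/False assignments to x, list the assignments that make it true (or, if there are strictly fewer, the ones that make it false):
is true only for:
  x=True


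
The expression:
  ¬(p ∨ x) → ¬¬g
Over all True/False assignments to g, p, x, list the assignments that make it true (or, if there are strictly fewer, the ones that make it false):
is false only for:
  g=False, p=False, x=False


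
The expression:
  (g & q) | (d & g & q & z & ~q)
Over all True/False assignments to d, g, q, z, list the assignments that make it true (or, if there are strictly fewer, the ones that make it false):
is true only for:
  d=False, g=True, q=True, z=False;
  d=False, g=True, q=True, z=True;
  d=True, g=True, q=True, z=False;
  d=True, g=True, q=True, z=True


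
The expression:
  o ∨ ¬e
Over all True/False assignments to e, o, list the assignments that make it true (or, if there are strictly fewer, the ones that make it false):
is false only for:
  e=True, o=False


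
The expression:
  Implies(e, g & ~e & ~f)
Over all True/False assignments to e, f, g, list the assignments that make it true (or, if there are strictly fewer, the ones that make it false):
is true only for:
  e=False, f=False, g=False;
  e=False, f=False, g=True;
  e=False, f=True, g=False;
  e=False, f=True, g=True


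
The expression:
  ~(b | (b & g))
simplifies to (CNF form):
~b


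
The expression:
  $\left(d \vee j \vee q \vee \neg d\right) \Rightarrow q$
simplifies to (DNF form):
$q$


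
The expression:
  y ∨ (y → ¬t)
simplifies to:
True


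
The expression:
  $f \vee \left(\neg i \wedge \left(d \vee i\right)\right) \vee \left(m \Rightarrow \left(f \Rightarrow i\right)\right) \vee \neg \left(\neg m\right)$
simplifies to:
$\text{True}$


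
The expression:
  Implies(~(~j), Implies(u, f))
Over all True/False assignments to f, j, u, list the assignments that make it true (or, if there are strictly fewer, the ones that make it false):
is false only for:
  f=False, j=True, u=True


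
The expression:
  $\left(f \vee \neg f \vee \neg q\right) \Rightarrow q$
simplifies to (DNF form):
$q$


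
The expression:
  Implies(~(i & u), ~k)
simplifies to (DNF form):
~k | (i & u)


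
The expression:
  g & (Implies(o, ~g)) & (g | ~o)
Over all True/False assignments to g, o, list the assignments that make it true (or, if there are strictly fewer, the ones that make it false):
is true only for:
  g=True, o=False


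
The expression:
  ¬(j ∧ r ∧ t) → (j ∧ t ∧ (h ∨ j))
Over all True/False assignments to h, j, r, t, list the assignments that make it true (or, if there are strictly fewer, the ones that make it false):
is true only for:
  h=False, j=True, r=False, t=True;
  h=False, j=True, r=True, t=True;
  h=True, j=True, r=False, t=True;
  h=True, j=True, r=True, t=True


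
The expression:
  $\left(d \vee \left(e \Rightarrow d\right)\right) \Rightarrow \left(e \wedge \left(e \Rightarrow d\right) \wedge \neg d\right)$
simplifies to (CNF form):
$e \wedge \neg d$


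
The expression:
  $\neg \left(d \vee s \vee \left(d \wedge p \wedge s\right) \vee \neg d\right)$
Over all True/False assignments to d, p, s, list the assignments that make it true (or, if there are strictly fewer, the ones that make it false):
is never true.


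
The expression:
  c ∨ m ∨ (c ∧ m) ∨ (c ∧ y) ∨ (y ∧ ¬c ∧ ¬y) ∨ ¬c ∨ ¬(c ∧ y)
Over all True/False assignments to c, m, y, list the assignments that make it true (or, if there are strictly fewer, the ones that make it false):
is always true.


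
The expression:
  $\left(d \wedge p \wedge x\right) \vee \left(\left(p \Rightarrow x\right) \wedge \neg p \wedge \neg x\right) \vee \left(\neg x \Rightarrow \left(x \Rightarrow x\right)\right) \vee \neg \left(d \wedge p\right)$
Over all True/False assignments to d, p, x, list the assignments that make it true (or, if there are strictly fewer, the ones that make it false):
is always true.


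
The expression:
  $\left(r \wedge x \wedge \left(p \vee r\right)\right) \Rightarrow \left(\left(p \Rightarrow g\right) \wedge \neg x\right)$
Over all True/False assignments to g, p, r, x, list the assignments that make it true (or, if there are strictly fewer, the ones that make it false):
is false only for:
  g=False, p=False, r=True, x=True;
  g=False, p=True, r=True, x=True;
  g=True, p=False, r=True, x=True;
  g=True, p=True, r=True, x=True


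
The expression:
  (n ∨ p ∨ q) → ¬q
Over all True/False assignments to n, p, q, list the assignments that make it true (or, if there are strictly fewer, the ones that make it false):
is true only for:
  n=False, p=False, q=False;
  n=False, p=True, q=False;
  n=True, p=False, q=False;
  n=True, p=True, q=False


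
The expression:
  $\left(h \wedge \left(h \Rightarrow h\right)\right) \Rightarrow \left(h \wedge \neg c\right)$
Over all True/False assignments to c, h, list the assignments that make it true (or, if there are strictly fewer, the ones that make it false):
is false only for:
  c=True, h=True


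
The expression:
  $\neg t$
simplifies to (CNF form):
$\neg t$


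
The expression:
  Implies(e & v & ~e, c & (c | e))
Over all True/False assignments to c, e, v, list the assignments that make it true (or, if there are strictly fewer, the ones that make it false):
is always true.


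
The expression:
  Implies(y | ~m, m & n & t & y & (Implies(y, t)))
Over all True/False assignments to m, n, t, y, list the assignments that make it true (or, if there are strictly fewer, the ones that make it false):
is true only for:
  m=True, n=False, t=False, y=False;
  m=True, n=False, t=True, y=False;
  m=True, n=True, t=False, y=False;
  m=True, n=True, t=True, y=False;
  m=True, n=True, t=True, y=True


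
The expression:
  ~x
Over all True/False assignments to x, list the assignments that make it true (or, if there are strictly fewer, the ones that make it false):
is true only for:
  x=False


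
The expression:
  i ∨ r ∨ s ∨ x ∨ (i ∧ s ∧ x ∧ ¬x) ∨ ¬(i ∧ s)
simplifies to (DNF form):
True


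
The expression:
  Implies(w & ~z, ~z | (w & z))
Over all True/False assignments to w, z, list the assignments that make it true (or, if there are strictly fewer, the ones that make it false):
is always true.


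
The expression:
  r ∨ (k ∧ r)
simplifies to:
r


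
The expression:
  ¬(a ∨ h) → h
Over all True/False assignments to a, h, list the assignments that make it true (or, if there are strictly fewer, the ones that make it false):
is false only for:
  a=False, h=False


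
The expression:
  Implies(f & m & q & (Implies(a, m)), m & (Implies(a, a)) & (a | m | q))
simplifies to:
True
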